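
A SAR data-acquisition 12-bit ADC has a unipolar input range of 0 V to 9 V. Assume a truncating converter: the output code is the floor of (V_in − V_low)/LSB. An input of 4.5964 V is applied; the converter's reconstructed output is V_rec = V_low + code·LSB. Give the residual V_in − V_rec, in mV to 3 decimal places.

Step size: 9 V ÷ 2^12 = 2.197 mV.
(V_in − V_low)/LSB = (4.5964 − 0)/0.00219727 = 2091.8727 → code 2091 (floor).
Reconstructed: 4.5944824 V.
V_in − V_rec = 0.00191758 V = 1.918 mV.

1.918 mV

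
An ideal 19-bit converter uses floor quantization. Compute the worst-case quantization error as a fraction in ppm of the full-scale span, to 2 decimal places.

Truncating → worst-case error = 1 LSB = V_FS/2^19, so 1e+06/524288 = 1.90735 ppm of full scale.

1.91 ppm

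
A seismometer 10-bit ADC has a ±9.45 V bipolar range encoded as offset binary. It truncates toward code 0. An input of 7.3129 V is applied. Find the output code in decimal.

code 908

With 1024 levels over 18.9 V, one step is 18.457 mV.
(7.3129 − (−9.45)) / 0.018457 = 908.212 LSBs.
Floor → code 908.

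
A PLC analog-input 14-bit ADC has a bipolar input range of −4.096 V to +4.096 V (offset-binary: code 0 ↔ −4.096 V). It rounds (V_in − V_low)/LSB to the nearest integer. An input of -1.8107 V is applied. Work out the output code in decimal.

Full-scale span = 8.192 V; LSB = 8.192/2^14 = 0.500 mV.
Input sits at 4570.600 steps above V_low.
So the output code is 4571.

code 4571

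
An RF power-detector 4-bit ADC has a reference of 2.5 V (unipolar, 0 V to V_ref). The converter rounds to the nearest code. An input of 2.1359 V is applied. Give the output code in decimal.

Full-scale span = 2.5 V; LSB = 2.5/2^4 = 156.250 mV.
Input sits at 13.670 steps above V_low.
round(13.670) = 14.

code 14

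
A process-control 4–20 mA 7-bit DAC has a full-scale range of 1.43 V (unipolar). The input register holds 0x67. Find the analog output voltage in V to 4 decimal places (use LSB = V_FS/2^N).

LSB = 1.43 V / 2^7 = 11.172 mV.
Code 0x67 = 103 decimal.
V_out = 0 + 103 × 0.0111719 V = 1.1507 V.

1.1507 V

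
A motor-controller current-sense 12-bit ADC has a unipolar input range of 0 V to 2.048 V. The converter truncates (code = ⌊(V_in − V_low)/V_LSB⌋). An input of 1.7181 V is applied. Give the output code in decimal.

code 3436

LSB = 2.048 V / 4096 = 0.500 mV.
(1.7181 − 0) / 0.0005 = 3436.200 LSBs.
Floor → code 3436.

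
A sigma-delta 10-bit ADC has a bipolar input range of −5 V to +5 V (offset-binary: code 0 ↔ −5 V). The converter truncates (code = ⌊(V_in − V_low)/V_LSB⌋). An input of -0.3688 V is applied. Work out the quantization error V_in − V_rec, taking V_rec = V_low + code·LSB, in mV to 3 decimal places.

One LSB is 10 V / 1024 = 9.766 mV.
(-0.3688 − (−5))/0.00976562 = 474.2349; ⌊·⌋ gives code 474.
V_rec = (−5) + 474·0.00976562 = -0.37109375 V.
Difference: 0.00229375 V → 2.294 mV.

2.294 mV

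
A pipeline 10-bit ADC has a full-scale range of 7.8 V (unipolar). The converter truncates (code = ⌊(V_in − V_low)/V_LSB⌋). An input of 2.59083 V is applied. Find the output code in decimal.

code 340

LSB = 7.8 V / 1024 = 7.617 mV.
(2.59083 − 0) / 0.00761719 = 340.129 LSBs.
So the output code is 340.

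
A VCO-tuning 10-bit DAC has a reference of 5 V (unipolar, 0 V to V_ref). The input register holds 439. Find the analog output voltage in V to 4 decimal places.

2.1436 V

LSB = 5 V / 2^10 = 4.883 mV.
V_out = 0 + 439 × 0.00488281 V = 2.14355 V.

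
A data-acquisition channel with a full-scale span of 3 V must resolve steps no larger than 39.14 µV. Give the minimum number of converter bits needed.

Number of steps required ≥ 3 V / 39.14 µV = 76647.93.
Need 2^N ≥ 76647.93; 2^16 = 65536, 2^17 = 131072.
Minimum N = 17.

17 bits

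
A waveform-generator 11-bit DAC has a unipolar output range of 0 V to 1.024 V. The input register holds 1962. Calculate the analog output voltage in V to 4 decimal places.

LSB = 1.024 V / 2^11 = 0.500 mV.
V_out = 0 + 1962 × 0.0005 V = 0.981 V.

0.9810 V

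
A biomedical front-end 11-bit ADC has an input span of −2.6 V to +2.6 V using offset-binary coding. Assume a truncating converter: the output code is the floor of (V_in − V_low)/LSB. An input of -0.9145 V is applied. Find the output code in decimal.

Full-scale span = 5.2 V; LSB = 5.2/2^11 = 2.539 mV.
(-0.9145 − (−2.6)) / 0.00253906 = 663.828 LSBs.
So the output code is 663.

code 663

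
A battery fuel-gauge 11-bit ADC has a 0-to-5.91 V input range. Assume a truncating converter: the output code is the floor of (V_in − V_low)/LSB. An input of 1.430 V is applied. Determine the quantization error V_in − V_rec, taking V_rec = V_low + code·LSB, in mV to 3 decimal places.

1.558 mV

LSB = 5.91/2^11 = 2.886 mV.
Scaled input = 495.5398 LSBs, so code = 495.
Code 495 maps back to 0 + 495×0.00288574 V = 1.4284424 V.
Difference: 0.00155762 V → 1.558 mV.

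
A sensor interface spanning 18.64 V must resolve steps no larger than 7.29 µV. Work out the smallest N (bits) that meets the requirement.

22 bits

Number of steps required ≥ 18.64 V / 7.29 µV = 2556927.30.
Need 2^N ≥ 2556927.30; 2^21 = 2097152, 2^22 = 4194304.
Minimum N = 22.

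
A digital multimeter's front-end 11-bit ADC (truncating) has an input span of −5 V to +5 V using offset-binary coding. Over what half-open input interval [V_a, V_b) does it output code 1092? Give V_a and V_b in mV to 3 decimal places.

[332.031 mV, 336.914 mV)

LSB = 10/2^11 = 4.883 mV.
V_a = V_low + 1092·LSB = 0.332031 V; V_b = V_low + 1093·LSB = 0.336914 V.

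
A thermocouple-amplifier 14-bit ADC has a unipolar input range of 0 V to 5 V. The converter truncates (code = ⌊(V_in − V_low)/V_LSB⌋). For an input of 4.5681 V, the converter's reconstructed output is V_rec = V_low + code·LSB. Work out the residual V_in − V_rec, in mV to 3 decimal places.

0.229 mV

One LSB is 5 V / 16384 = 305.18 µV.
Scaled input = 14968.7501 LSBs, so code = 14968.
Code 14968 maps back to 0 + 14968×0.000305176 V = 4.5678711 V.
V_in − V_rec = 0.000228906 V = 0.229 mV.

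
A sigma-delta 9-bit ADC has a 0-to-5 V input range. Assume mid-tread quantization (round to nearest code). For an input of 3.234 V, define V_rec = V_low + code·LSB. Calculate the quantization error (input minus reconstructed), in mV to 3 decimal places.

LSB = 5/2^9 = 9.766 mV.
(3.234 − 0)/0.00976562 = 331.1616; round gives code 331.
Code 331 maps back to 0 + 331×0.00976562 V = 3.2324219 V.
Error = 3.234 − 3.2324219 = 0.00157813 V = 1.578 mV.

1.578 mV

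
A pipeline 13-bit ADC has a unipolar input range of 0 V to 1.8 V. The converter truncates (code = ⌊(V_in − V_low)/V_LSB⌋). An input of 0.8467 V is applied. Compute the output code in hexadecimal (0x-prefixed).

With 8192 levels over 1.8 V, one step is 219.73 µV.
(0.8467 − 0) / 0.000219727 = 3853.426 LSBs.
⌊·⌋(3853.426) = 3853.
In hexadecimal (0x-prefixed): 0xF0D.

code 0xF0D (decimal 3853)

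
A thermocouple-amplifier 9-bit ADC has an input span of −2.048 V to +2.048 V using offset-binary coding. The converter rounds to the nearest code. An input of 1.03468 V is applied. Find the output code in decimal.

LSB = 4.096 V / 512 = 8.000 mV.
Input sits at 385.335 steps above V_low.
Round → code 385.

code 385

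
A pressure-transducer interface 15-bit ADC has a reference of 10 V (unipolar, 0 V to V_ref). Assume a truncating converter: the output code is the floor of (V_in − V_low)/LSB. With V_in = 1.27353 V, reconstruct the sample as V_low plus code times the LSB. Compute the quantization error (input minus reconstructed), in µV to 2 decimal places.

One LSB is 10 V / 32768 = 305.18 µV.
(1.27353 − 0)/0.000305176 = 4173.1031; ⌊·⌋ gives code 4173.
V_rec = 0 + 4173·0.000305176 = 1.2734985 V.
Error = 1.27353 − 1.2734985 = 3.14648e-05 V = 31.46 µV.

31.46 µV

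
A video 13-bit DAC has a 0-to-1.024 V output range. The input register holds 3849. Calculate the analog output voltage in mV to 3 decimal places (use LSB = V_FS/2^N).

LSB = 1.024 V / 2^13 = 125.00 µV.
V_out = 0 + 3849 × 0.000125 V = 0.481125 V.
= 481.125 mV.

481.125 mV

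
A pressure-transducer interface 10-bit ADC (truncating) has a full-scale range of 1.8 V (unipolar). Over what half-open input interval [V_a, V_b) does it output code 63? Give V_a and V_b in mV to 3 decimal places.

LSB = 1.8/2^10 = 1.758 mV.
V_a = V_low + 63·LSB = 0.110742 V; V_b = V_low + 64·LSB = 0.1125 V.

[110.742 mV, 112.500 mV)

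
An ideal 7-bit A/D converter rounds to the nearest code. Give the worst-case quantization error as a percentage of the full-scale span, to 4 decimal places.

Rounding → worst-case error = ½ LSB = V_FS/2^8, so 100/256 = 0.390625 % of full scale.

0.3906 %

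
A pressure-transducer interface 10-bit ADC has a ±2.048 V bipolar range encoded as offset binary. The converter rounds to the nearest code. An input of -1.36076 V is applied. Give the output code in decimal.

With 1024 levels over 4.096 V, one step is 4.000 mV.
(-1.36076 − (−2.048)) / 0.004 = 171.810 LSBs.
round(171.810) = 172.

code 172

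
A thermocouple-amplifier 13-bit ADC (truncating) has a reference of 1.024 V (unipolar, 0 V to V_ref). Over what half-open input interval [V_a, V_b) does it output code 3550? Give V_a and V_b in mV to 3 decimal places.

[443.750 mV, 443.875 mV)

LSB = 1.024/2^13 = 125.00 µV.
V_a = V_low + 3550·LSB = 0.44375 V; V_b = V_low + 3551·LSB = 0.443875 V.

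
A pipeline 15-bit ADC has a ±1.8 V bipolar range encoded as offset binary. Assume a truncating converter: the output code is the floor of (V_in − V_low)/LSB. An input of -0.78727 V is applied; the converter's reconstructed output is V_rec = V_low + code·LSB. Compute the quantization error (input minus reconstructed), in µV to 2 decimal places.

LSB = 3.6/2^15 = 109.86 µV.
(V_in − V_low)/LSB = (-0.78727 − (−1.8))/0.000109863 = 9218.0935 → code 9218 (floor).
V_rec = (−1.8) + 9218·0.000109863 = -0.78728027 V.
V_in − V_rec = 1.02734e-05 V = 10.27 µV.

10.27 µV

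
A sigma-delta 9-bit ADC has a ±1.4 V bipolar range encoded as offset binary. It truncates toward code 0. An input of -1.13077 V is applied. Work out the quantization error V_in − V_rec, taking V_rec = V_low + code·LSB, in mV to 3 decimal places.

1.261 mV

One LSB is 2.8 V / 512 = 5.469 mV.
(V_in − V_low)/LSB = (-1.13077 − (−1.4))/0.00546875 = 49.2306 → code 49 (floor).
Code 49 maps back to (−1.4) + 49×0.00546875 V = -1.1320313 V.
Error = -1.13077 − (−1.1320313) = 0.00126125 V = 1.261 mV.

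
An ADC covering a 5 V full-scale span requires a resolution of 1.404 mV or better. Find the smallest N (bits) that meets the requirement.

Number of steps required ≥ 5 V / 1.404 mV = 3561.25.
Need 2^N ≥ 3561.25; 2^11 = 2048, 2^12 = 4096.
Minimum N = 12.

12 bits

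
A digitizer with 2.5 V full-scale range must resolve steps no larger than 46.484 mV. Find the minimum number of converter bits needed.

6 bits

Number of steps required ≥ 2.5 V / 46.484 mV = 53.78.
Need 2^N ≥ 53.78; 2^5 = 32, 2^6 = 64.
Minimum N = 6.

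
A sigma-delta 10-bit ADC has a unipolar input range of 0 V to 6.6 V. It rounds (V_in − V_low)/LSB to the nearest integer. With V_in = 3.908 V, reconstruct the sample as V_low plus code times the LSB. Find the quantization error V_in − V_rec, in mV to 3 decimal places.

2.141 mV

Step size: 6.6 V ÷ 2^10 = 6.445 mV.
Scaled input = 606.3321 LSBs, so code = 606.
V_rec = 0 + 606·0.00644531 = 3.9058594 V.
V_in − V_rec = 0.00214063 V = 2.141 mV.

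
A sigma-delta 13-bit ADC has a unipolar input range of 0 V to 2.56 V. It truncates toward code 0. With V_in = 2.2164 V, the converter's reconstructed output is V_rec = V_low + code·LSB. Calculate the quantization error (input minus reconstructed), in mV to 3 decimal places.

0.150 mV

LSB = 2.56/2^13 = 312.50 µV.
Scaled input = 7092.4800 LSBs, so code = 7092.
V_rec = 0 + 7092·0.0003125 = 2.21625 V.
Error = 2.2164 − 2.21625 = 0.00015 V = 0.150 mV.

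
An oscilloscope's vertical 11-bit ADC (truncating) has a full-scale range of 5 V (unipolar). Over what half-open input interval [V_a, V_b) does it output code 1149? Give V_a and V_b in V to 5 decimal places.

[2.80518 V, 2.80762 V)

LSB = 5/2^11 = 2.441 mV.
V_a = V_low + 1149·LSB = 2.80518 V; V_b = V_low + 1150·LSB = 2.80762 V.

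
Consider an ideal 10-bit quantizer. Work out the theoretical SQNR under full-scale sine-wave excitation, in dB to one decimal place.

SNR ≈ 6.02·N + 1.76 dB = 6.02·10 + 1.76 = 61.96 dB.

62.0 dB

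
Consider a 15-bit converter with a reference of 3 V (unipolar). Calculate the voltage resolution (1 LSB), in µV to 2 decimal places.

91.55 µV

Full-scale span = 3 V.
LSB = 3 / 2^15 = 3 / 32768 = 9.15527e-05 V = 91.55 µV.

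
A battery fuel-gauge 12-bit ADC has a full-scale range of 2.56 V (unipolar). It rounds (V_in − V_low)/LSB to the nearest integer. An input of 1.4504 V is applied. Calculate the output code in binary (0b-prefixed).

Full-scale span = 2.56 V; LSB = 2.56/2^12 = 0.625 mV.
Input sits at 2320.640 steps above V_low.
round(2320.640) = 2321.
In binary (0b-prefixed): 0b100100010001.

code 0b100100010001 (decimal 2321)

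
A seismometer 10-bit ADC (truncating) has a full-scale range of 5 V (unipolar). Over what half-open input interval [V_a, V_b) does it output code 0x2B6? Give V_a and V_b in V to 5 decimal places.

LSB = 5/2^10 = 4.883 mV.
Code 0x2B6 = 694 decimal.
V_a = V_low + 694·LSB = 3.38867 V; V_b = V_low + 695·LSB = 3.39355 V.

[3.38867 V, 3.39355 V)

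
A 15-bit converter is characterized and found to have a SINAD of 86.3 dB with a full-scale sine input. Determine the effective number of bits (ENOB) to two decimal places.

14.04 bits

ENOB = (SINAD − 1.76) / 6.02 = (86.3 − 1.76)/6.02 = 14.043.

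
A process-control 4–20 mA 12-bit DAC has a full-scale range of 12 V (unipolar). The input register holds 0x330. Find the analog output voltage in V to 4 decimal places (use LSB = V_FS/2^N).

LSB = 12 V / 2^12 = 2.930 mV.
Code 0x330 = 816 decimal.
V_out = 0 + 816 × 0.00292969 V = 2.39062 V.

2.3906 V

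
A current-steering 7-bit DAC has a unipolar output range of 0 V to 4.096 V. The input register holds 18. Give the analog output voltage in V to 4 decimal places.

0.5760 V

LSB = 4.096 V / 2^7 = 32.000 mV.
V_out = 0 + 18 × 0.032 V = 0.576 V.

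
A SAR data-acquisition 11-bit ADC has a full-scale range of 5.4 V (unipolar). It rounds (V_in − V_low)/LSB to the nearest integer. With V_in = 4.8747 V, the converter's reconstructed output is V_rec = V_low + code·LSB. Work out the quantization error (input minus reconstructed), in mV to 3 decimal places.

One LSB is 5.4 V / 2048 = 2.637 mV.
Scaled input = 1848.7751 LSBs, so code = 1849.
V_rec = 0 + 1849·0.00263672 = 4.875293 V.
Difference: -0.000592969 V → -0.593 mV.

-0.593 mV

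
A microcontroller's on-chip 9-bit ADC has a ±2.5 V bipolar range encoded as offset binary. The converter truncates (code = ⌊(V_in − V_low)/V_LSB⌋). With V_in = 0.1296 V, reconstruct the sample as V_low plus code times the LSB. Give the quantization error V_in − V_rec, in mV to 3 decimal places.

2.647 mV

LSB = 5/2^9 = 9.766 mV.
(V_in − V_low)/LSB = (0.1296 − (−2.5))/0.00976562 = 269.2710 → code 269 (floor).
Code 269 maps back to (−2.5) + 269×0.00976562 V = 0.12695312 V.
V_in − V_rec = 0.00264687 V = 2.647 mV.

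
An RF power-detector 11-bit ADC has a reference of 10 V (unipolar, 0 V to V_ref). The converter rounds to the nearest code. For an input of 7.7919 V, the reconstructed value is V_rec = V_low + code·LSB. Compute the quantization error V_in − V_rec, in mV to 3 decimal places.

Step size: 10 V ÷ 2^11 = 4.883 mV.
Scaled input = 1595.7811 LSBs, so code = 1596.
V_rec = 0 + 1596·0.00488281 = 7.7929688 V.
V_in − V_rec = -0.00106875 V = -1.069 mV.

-1.069 mV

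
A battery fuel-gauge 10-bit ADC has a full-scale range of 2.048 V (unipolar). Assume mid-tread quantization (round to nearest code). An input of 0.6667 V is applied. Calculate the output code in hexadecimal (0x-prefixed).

With 1024 levels over 2.048 V, one step is 2.000 mV.
(V_in − V_low)/LSB = (0.6667 − 0) / 0.002 = 333.350.
So the output code is 333.
In hexadecimal (0x-prefixed): 0x14D.

code 0x14D (decimal 333)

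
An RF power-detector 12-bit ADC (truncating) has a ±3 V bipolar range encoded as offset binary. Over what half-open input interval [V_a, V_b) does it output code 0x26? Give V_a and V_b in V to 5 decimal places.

[-2.94434 V, -2.94287 V)

LSB = 6/2^12 = 1.465 mV.
Code 0x26 = 38 decimal.
V_a = V_low + 38·LSB = -2.94434 V; V_b = V_low + 39·LSB = -2.94287 V.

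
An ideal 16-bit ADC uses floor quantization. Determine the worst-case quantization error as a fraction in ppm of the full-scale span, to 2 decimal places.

Truncating → worst-case error = 1 LSB = V_FS/2^16, so 1e+06/65536 = 15.2588 ppm of full scale.

15.26 ppm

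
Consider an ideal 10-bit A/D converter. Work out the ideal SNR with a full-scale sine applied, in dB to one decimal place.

SNR ≈ 6.02·N + 1.76 dB = 6.02·10 + 1.76 = 61.96 dB.

62.0 dB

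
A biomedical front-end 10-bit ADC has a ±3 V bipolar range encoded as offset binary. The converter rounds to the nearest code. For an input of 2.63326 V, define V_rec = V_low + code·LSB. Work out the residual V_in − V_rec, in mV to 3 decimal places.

LSB = 6/2^10 = 5.859 mV.
(2.63326 − (−3))/0.00585938 = 961.4097; round gives code 961.
Reconstructed: 2.6308594 V.
Error = 2.63326 − 2.6308594 = 0.00240062 V = 2.401 mV.

2.401 mV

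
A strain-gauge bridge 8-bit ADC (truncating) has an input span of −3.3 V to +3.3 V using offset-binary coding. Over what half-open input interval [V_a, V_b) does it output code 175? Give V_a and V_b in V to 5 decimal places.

LSB = 6.6/2^8 = 25.781 mV.
V_a = V_low + 175·LSB = 1.21172 V; V_b = V_low + 176·LSB = 1.2375 V.

[1.21172 V, 1.23750 V)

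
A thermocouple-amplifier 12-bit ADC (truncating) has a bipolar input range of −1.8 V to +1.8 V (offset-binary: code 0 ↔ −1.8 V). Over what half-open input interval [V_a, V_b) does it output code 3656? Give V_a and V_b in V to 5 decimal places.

LSB = 3.6/2^12 = 0.879 mV.
V_a = V_low + 3656·LSB = 1.41328 V; V_b = V_low + 3657·LSB = 1.41416 V.

[1.41328 V, 1.41416 V)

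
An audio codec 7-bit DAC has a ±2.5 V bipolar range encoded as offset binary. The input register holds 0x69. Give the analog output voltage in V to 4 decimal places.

LSB = 5 V / 2^7 = 39.062 mV.
Code 0x69 = 105 decimal.
V_out = (−2.5) + 105 × 0.0390625 V = 1.60156 V.

1.6016 V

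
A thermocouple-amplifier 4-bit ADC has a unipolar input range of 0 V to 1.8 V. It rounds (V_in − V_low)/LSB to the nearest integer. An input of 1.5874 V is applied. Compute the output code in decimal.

LSB = 1.8 V / 16 = 112.500 mV.
(V_in − V_low)/LSB = (1.5874 − 0) / 0.1125 = 14.110.
round(14.110) = 14.

code 14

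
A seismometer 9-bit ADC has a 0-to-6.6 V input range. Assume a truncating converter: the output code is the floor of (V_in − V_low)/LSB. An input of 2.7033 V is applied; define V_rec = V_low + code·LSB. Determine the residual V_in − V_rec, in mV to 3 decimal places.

LSB = 6.6/2^9 = 12.891 mV.
(V_in − V_low)/LSB = (2.7033 − 0)/0.0128906 = 209.7105 → code 209 (floor).
V_rec = 0 + 209·0.0128906 = 2.6941406 V.
Difference: 0.00915938 V → 9.159 mV.

9.159 mV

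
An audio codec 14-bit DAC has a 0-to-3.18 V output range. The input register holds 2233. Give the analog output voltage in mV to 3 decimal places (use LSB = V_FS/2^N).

LSB = 3.18 V / 2^14 = 194.09 µV.
V_out = 0 + 2233 × 0.000194092 V = 0.433407 V.
= 433.407 mV.

433.407 mV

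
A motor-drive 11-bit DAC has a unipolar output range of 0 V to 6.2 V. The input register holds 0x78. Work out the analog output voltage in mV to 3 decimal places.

LSB = 6.2 V / 2^11 = 3.027 mV.
Code 0x78 = 120 decimal.
V_out = 0 + 120 × 0.00302734 V = 0.363281 V.
= 363.281 mV.

363.281 mV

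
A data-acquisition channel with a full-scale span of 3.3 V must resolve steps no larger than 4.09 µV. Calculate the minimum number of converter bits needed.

20 bits

Number of steps required ≥ 3.3 V / 4.09 µV = 806845.97.
Need 2^N ≥ 806845.97; 2^19 = 524288, 2^20 = 1048576.
Minimum N = 20.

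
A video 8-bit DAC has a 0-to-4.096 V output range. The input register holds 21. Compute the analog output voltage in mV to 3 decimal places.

336.000 mV

LSB = 4.096 V / 2^8 = 16.000 mV.
V_out = 0 + 21 × 0.016 V = 0.336 V.
= 336.000 mV.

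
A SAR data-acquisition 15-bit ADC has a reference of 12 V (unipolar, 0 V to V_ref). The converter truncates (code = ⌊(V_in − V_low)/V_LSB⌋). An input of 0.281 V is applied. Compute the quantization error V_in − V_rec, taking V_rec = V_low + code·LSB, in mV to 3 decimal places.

LSB = 12/2^15 = 366.21 µV.
Scaled input = 767.3173 LSBs, so code = 767.
Code 767 maps back to 0 + 767×0.000366211 V = 0.28088379 V.
Difference: 0.000116211 V → 0.116 mV.

0.116 mV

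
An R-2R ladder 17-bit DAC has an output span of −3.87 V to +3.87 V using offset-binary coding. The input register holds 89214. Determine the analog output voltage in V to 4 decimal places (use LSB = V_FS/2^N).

1.3982 V

LSB = 7.74 V / 2^17 = 59.05 µV.
V_out = (−3.87) + 89214 × 5.90515e-05 V = 1.39822 V.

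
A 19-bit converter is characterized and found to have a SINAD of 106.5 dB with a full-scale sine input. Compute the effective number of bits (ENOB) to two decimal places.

17.40 bits

ENOB = (SINAD − 1.76) / 6.02 = (106.5 − 1.76)/6.02 = 17.399.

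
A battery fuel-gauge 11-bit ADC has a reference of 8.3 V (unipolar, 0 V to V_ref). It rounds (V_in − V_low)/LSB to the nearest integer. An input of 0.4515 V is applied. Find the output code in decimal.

Full-scale span = 8.3 V; LSB = 8.3/2^11 = 4.053 mV.
(0.4515 − 0) / 0.00405273 = 111.406 LSBs.
So the output code is 111.

code 111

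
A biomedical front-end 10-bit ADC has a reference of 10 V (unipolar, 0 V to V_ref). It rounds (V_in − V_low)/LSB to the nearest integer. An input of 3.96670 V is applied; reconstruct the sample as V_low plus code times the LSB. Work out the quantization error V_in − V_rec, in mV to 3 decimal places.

LSB = 10/2^10 = 9.766 mV.
(V_in − V_low)/LSB = (3.96670 − 0)/0.00976562 = 406.1901 → code 406 (round).
V_rec = 0 + 406·0.00976562 = 3.9648438 V.
V_in − V_rec = 0.00185625 V = 1.856 mV.

1.856 mV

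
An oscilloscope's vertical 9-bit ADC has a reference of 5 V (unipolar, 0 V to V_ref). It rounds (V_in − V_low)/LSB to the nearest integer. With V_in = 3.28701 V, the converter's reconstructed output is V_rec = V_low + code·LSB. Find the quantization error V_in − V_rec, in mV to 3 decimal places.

One LSB is 5 V / 512 = 9.766 mV.
Scaled input = 336.5898 LSBs, so code = 337.
Reconstructed: 3.2910156 V.
Error = 3.28701 − 3.2910156 = -0.00400562 V = -4.006 mV.

-4.006 mV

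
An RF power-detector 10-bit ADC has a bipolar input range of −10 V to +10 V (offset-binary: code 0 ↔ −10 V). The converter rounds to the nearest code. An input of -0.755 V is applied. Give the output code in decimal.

With 1024 levels over 20 V, one step is 19.531 mV.
(V_in − V_low)/LSB = (-0.755 − (−10)) / 0.0195312 = 473.344.
So the output code is 473.

code 473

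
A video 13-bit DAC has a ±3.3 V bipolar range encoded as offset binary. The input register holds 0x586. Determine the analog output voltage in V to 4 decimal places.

LSB = 6.6 V / 2^13 = 0.806 mV.
Code 0x586 = 1414 decimal.
V_out = (−3.3) + 1414 × 0.000805664 V = -2.16079 V.

-2.1608 V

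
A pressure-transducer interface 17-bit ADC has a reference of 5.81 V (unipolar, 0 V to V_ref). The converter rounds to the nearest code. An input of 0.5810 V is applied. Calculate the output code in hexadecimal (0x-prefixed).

Full-scale span = 5.81 V; LSB = 5.81/2^17 = 44.33 µV.
Input sits at 13107.200 steps above V_low.
round(13107.200) = 13107.
In hexadecimal (0x-prefixed): 0x3333.

code 0x3333 (decimal 13107)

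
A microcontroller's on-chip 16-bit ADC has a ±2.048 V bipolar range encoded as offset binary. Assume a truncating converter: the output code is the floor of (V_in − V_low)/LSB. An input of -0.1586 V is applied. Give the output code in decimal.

LSB = 4.096 V / 65536 = 62.50 µV.
Input sits at 30230.400 steps above V_low.
So the output code is 30230.

code 30230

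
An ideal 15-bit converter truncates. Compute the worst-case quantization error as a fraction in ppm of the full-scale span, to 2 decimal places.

30.52 ppm

Truncating → worst-case error = 1 LSB = V_FS/2^15, so 1e+06/32768 = 30.5176 ppm of full scale.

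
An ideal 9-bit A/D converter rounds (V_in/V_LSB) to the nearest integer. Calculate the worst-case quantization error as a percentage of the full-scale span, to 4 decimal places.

Rounding → worst-case error = ½ LSB = V_FS/2^10, so 100/1024 = 0.0976562 % of full scale.

0.0977 %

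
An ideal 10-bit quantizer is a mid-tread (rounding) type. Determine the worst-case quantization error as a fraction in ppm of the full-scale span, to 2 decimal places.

488.28 ppm

Rounding → worst-case error = ½ LSB = V_FS/2^11, so 1e+06/2048 = 488.281 ppm of full scale.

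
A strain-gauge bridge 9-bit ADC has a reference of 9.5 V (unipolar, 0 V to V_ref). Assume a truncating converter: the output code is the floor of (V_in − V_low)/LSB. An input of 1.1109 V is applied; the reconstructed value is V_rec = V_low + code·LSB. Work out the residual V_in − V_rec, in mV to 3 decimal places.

Step size: 9.5 V ÷ 2^9 = 18.555 mV.
(V_in − V_low)/LSB = (1.1109 − 0)/0.0185547 = 59.8717 → code 59 (floor).
V_rec = 0 + 59·0.0185547 = 1.0947266 V.
V_in − V_rec = 0.0161734 V = 16.173 mV.

16.173 mV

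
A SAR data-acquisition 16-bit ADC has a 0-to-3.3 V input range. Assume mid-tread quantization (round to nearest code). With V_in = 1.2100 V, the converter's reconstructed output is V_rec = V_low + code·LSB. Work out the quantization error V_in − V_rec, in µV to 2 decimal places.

Step size: 3.3 V ÷ 2^16 = 50.35 µV.
(V_in − V_low)/LSB = (1.2100 − 0)/5.0354e-05 = 24029.8667 → code 24030 (round).
Reconstructed: 1.2100067 V.
Difference: -6.71387e-06 V → -6.71 µV.

-6.71 µV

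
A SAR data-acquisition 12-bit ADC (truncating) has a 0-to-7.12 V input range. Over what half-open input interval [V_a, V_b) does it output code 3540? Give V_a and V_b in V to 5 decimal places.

[6.15352 V, 6.15525 V)

LSB = 7.12/2^12 = 1.738 mV.
V_a = V_low + 3540·LSB = 6.15352 V; V_b = V_low + 3541·LSB = 6.15525 V.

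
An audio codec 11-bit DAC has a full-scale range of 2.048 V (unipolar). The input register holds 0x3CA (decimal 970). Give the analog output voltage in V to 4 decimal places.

LSB = 2.048 V / 2^11 = 1.000 mV.
Code 0x3CA = 970 decimal.
V_out = 0 + 970 × 0.001 V = 0.97 V.

0.9700 V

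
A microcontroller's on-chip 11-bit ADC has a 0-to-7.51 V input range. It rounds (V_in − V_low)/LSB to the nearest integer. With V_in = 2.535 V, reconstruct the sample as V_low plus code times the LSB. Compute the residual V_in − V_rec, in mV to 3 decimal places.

1.108 mV

LSB = 7.51/2^11 = 3.667 mV.
Scaled input = 691.3023 LSBs, so code = 691.
V_rec = 0 + 691·0.00366699 = 2.5338916 V.
V_in − V_rec = 0.0011084 V = 1.108 mV.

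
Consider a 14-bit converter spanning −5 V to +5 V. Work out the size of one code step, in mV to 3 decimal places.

0.610 mV

Full-scale span = 10 V.
LSB = 10 / 2^14 = 10 / 16384 = 0.000610352 V = 0.610 mV.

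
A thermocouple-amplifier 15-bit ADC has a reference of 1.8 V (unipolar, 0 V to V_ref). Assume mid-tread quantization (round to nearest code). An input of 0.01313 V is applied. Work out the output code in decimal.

code 239

With 32768 levels over 1.8 V, one step is 54.93 µV.
(0.01313 − 0) / 5.49316e-05 = 239.024 LSBs.
So the output code is 239.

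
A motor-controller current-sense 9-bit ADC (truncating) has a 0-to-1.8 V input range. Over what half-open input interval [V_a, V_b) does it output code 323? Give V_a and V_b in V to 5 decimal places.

[1.13555 V, 1.13906 V)

LSB = 1.8/2^9 = 3.516 mV.
V_a = V_low + 323·LSB = 1.13555 V; V_b = V_low + 324·LSB = 1.13906 V.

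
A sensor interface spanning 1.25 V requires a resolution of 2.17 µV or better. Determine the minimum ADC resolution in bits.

20 bits

Number of steps required ≥ 1.25 V / 2.17 µV = 576036.87.
Need 2^N ≥ 576036.87; 2^19 = 524288, 2^20 = 1048576.
Minimum N = 20.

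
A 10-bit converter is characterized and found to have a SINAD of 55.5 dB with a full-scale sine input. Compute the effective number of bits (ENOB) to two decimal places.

8.93 bits

ENOB = (SINAD − 1.76) / 6.02 = (55.5 − 1.76)/6.02 = 8.927.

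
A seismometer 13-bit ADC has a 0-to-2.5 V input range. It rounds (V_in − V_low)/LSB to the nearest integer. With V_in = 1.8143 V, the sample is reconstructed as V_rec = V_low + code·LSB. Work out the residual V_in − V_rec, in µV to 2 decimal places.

LSB = 2.5/2^13 = 305.18 µV.
Scaled input = 5945.0982 LSBs, so code = 5945.
V_rec = 0 + 5945·0.000305176 = 1.81427 V.
Error = 1.8143 − 1.81427 = 2.99805e-05 V = 29.98 µV.

29.98 µV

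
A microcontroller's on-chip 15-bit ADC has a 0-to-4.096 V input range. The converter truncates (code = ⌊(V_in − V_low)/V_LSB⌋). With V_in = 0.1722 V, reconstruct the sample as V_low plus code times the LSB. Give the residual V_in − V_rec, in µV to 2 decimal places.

Step size: 4.096 V ÷ 2^15 = 125.00 µV.
Scaled input = 1377.6000 LSBs, so code = 1377.
Reconstructed: 0.172125 V.
V_in − V_rec = 7.5e-05 V = 75.00 µV.

75.00 µV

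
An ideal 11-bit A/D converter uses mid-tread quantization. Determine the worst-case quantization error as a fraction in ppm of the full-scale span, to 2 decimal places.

244.14 ppm

Rounding → worst-case error = ½ LSB = V_FS/2^12, so 1e+06/4096 = 244.141 ppm of full scale.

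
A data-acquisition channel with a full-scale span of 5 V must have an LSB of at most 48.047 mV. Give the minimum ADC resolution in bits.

7 bits

Number of steps required ≥ 5 V / 48.047 mV = 104.06.
Need 2^N ≥ 104.06; 2^6 = 64, 2^7 = 128.
Minimum N = 7.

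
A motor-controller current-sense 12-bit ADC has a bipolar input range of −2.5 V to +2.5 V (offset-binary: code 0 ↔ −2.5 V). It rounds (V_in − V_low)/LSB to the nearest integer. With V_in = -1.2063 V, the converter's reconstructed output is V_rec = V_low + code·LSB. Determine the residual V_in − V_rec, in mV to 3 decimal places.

Step size: 5 V ÷ 2^12 = 1.221 mV.
(V_in − V_low)/LSB = (-1.2063 − (−2.5))/0.0012207 = 1059.7990 → code 1060 (round).
Reconstructed: -1.2060547 V.
Difference: -0.000245312 V → -0.245 mV.

-0.245 mV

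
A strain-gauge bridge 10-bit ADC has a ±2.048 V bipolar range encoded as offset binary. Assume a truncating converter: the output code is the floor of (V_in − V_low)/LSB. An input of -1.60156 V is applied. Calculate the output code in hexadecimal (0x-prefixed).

code 0x6F (decimal 111)

With 1024 levels over 4.096 V, one step is 4.000 mV.
(V_in − V_low)/LSB = (-1.60156 − (−2.048)) / 0.004 = 111.610.
Floor → code 111.
In hexadecimal (0x-prefixed): 0x6F.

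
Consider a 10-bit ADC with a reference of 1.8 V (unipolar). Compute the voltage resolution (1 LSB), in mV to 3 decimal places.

1.758 mV

Full-scale span = 1.8 V.
LSB = 1.8 / 2^10 = 1.8 / 1024 = 0.00175781 V = 1.758 mV.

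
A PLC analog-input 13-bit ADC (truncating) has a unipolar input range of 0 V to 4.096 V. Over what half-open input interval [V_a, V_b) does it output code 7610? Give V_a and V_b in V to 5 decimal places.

LSB = 4.096/2^13 = 0.500 mV.
V_a = V_low + 7610·LSB = 3.805 V; V_b = V_low + 7611·LSB = 3.8055 V.

[3.80500 V, 3.80550 V)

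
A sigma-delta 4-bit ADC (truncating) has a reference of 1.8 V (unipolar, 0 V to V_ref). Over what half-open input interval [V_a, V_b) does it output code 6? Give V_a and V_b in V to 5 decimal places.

LSB = 1.8/2^4 = 112.500 mV.
V_a = V_low + 6·LSB = 0.675 V; V_b = V_low + 7·LSB = 0.7875 V.

[0.67500 V, 0.78750 V)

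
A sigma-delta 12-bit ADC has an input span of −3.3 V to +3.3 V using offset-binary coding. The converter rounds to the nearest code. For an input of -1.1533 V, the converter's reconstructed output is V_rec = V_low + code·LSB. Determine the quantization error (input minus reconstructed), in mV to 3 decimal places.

0.411 mV

LSB = 6.6/2^12 = 1.611 mV.
(-1.1533 − (−3.3))/0.00161133 = 1332.2550; round gives code 1332.
Reconstructed: -1.1537109 V.
V_in − V_rec = 0.000410938 V = 0.411 mV.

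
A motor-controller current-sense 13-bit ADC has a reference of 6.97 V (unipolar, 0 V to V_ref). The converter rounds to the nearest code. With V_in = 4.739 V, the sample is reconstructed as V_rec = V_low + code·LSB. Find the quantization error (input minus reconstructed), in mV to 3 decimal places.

One LSB is 6.97 V / 8192 = 0.851 mV.
(4.739 − 0)/0.00085083 = 5569.8548; round gives code 5570.
Reconstructed: 4.7391235 V.
Error = 4.739 − 4.7391235 = -0.000123535 V = -0.124 mV.

-0.124 mV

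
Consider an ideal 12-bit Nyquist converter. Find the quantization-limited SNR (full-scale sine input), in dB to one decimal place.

74.0 dB

SNR ≈ 6.02·N + 1.76 dB = 6.02·12 + 1.76 = 74.00 dB.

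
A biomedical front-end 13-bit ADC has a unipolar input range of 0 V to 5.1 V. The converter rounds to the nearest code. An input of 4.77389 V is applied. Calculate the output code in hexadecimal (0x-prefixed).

With 8192 levels over 5.1 V, one step is 0.623 mV.
(V_in − V_low)/LSB = (4.77389 − 0) / 0.000622559 = 7668.178.
Round → code 7668.
In hexadecimal (0x-prefixed): 0x1DF4.

code 0x1DF4 (decimal 7668)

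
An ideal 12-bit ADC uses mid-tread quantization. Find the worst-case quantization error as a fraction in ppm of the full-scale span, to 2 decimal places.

122.07 ppm

Rounding → worst-case error = ½ LSB = V_FS/2^13, so 1e+06/8192 = 122.07 ppm of full scale.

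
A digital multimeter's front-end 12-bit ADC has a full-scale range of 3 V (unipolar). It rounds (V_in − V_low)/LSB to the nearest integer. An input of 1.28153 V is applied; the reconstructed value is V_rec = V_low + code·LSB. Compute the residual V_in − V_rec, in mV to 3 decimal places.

-0.208 mV

One LSB is 3 V / 4096 = 0.732 mV.
Scaled input = 1749.7156 LSBs, so code = 1750.
Code 1750 maps back to 0 + 1750×0.000732422 V = 1.2817383 V.
Error = 1.28153 − 1.2817383 = -0.000208281 V = -0.208 mV.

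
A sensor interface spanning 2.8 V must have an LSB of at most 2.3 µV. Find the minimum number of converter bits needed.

Number of steps required ≥ 2.8 V / 2.3 µV = 1217391.30.
Need 2^N ≥ 1217391.30; 2^20 = 1048576, 2^21 = 2097152.
Minimum N = 21.

21 bits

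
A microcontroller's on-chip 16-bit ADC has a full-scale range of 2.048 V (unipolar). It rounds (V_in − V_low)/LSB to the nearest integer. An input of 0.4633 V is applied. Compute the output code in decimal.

With 65536 levels over 2.048 V, one step is 31.25 µV.
Input sits at 14825.600 steps above V_low.
So the output code is 14826.

code 14826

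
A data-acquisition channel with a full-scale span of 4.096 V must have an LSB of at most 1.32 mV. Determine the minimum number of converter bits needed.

Number of steps required ≥ 4.096 V / 1.32 mV = 3103.03.
Need 2^N ≥ 3103.03; 2^11 = 2048, 2^12 = 4096.
Minimum N = 12.

12 bits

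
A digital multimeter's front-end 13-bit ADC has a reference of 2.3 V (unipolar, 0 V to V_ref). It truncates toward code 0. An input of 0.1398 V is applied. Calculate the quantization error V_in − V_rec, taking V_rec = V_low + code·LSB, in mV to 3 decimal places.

0.261 mV

Step size: 2.3 V ÷ 2^13 = 280.76 µV.
(V_in − V_low)/LSB = (0.1398 − 0)/0.000280762 = 497.9311 → code 497 (floor).
Reconstructed: 0.13953857 V.
Error = 0.1398 − 0.13953857 = 0.000261426 V = 0.261 mV.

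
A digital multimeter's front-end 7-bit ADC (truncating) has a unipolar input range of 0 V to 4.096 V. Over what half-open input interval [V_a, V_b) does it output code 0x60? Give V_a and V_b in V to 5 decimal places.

LSB = 4.096/2^7 = 32.000 mV.
Code 0x60 = 96 decimal.
V_a = V_low + 96·LSB = 3.072 V; V_b = V_low + 97·LSB = 3.104 V.

[3.07200 V, 3.10400 V)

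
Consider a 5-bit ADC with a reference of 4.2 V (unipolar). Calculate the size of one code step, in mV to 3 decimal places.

131.250 mV

Full-scale span = 4.2 V.
LSB = 4.2 / 2^5 = 4.2 / 32 = 0.13125 V = 131.250 mV.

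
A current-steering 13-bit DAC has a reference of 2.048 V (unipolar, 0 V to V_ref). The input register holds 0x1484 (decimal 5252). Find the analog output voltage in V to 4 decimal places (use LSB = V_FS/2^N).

1.3130 V

LSB = 2.048 V / 2^13 = 250.00 µV.
Code 0x1484 = 5252 decimal.
V_out = 0 + 5252 × 0.00025 V = 1.313 V.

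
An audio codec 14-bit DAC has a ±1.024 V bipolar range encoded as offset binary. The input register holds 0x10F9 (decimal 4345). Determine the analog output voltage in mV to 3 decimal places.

-480.875 mV

LSB = 2.048 V / 2^14 = 125.00 µV.
Code 0x10F9 = 4345 decimal.
V_out = (−1.024) + 4345 × 0.000125 V = -0.480875 V.
= -480.875 mV.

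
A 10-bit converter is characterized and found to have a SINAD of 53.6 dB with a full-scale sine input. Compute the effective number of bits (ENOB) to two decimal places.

ENOB = (SINAD − 1.76) / 6.02 = (53.6 − 1.76)/6.02 = 8.611.

8.61 bits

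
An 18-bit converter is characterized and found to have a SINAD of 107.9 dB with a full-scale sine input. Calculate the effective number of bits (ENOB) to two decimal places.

17.63 bits

ENOB = (SINAD − 1.76) / 6.02 = (107.9 − 1.76)/6.02 = 17.631.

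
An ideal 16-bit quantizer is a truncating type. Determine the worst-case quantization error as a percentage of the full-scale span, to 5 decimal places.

0.00153 %

Truncating → worst-case error = 1 LSB = V_FS/2^16, so 100/65536 = 0.00152588 % of full scale.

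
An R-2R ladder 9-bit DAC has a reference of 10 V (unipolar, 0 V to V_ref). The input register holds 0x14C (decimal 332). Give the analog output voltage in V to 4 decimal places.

LSB = 10 V / 2^9 = 19.531 mV.
Code 0x14C = 332 decimal.
V_out = 0 + 332 × 0.0195312 V = 6.48438 V.

6.4844 V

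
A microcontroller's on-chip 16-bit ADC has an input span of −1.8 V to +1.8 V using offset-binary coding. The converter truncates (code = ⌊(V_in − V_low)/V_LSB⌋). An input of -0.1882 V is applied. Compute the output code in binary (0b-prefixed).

code 0b111001010011101 (decimal 29341)

Full-scale span = 3.6 V; LSB = 3.6/2^16 = 54.93 µV.
Input sits at 29341.924 steps above V_low.
Floor → code 29341.
In binary (0b-prefixed): 0b111001010011101.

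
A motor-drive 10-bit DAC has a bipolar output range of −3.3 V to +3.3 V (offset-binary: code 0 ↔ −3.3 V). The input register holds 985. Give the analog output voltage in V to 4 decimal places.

LSB = 6.6 V / 2^10 = 6.445 mV.
V_out = (−3.3) + 985 × 0.00644531 V = 3.04863 V.

3.0486 V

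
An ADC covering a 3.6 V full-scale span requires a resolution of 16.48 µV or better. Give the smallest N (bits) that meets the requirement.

18 bits

Number of steps required ≥ 3.6 V / 16.48 µV = 218446.60.
Need 2^N ≥ 218446.60; 2^17 = 131072, 2^18 = 262144.
Minimum N = 18.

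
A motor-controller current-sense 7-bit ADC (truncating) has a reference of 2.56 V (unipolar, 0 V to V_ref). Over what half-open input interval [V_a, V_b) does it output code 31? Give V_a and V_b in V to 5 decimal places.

LSB = 2.56/2^7 = 20.000 mV.
V_a = V_low + 31·LSB = 0.62 V; V_b = V_low + 32·LSB = 0.64 V.

[0.62000 V, 0.64000 V)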